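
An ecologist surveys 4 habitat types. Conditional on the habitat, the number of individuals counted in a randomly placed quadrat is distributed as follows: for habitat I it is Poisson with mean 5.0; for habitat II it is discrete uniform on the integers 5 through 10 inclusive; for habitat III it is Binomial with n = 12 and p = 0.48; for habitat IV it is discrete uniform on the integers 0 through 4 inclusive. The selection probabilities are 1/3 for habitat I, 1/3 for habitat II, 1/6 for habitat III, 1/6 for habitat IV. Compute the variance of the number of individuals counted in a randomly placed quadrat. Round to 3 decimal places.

Per component, I: μ=5, E[X²]=30; II: μ=7.5, E[X²]=59.1667; III: μ=5.76, E[X²]=36.1728; IV: μ=2, E[X²]=6.
E[X] = 0.333333·5 + 0.333333·7.5 + 0.166667·5.76 + 0.166667·2 = 5.46.
E[X²] = 0.333333·30 + 0.333333·59.1667 + 0.166667·36.1728 + 0.166667·6 = 36.751.
Var(X) = E[X²] − (E[X])² = 36.751 − 29.8116 = 6.93942.

6.939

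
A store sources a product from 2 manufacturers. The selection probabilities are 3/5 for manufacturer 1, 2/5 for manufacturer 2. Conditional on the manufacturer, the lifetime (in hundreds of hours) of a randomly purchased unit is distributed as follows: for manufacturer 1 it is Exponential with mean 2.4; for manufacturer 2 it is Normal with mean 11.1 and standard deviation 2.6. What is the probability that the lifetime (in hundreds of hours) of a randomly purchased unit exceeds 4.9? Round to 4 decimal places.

0.4745

Conditional on each manufacturer, P(X > 4.9): 1: 0.129812; 2: 0.991452.
By total probability, P(X > 4.9) = 0.6·0.129812 + 0.4·0.991452 = 0.474468.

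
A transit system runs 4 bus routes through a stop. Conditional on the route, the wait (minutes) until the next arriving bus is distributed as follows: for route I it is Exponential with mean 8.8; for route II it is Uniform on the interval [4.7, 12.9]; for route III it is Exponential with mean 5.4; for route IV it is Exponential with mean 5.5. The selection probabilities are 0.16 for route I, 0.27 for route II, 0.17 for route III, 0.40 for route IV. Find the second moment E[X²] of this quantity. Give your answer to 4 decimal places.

81.3169

For each component E[X²] = Var + (mean)², giving I: 154.88; II: 83.0433; III: 58.32; IV: 60.5.
Overall E[X²] = 0.16·154.88 + 0.27·83.0433 + 0.17·58.32 + 0.4·60.5 = 81.3169.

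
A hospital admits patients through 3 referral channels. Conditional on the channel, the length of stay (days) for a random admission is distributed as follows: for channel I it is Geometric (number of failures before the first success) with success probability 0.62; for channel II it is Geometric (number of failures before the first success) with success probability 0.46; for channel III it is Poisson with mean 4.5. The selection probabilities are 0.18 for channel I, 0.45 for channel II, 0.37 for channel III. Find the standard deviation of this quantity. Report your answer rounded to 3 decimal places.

2.422

Per component, I: μ=0.612903, E[X²]=1.3642; II: μ=1.17391, E[X²]=3.93006; III: μ=4.5, E[X²]=24.75.
E[X] = 0.18·0.612903 + 0.45·1.17391 + 0.37·4.5 = 2.30358.
E[X²] = 0.18·1.3642 + 0.45·3.93006 + 0.37·24.75 = 11.1716.
Var(X) = E[X²] − (E[X])² = 11.1716 − 5.3065 = 5.86509.
SD(X) = √5.86509 = 2.42179.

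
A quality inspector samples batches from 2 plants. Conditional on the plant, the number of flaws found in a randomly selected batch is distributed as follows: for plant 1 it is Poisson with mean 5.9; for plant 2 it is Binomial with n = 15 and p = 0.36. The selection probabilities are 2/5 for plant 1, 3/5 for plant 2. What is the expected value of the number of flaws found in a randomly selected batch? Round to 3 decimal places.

5.600

Component means — 1: 5.9; 2: 5.4.
E[X] = 0.4·5.9 + 0.6·5.4 = 5.6.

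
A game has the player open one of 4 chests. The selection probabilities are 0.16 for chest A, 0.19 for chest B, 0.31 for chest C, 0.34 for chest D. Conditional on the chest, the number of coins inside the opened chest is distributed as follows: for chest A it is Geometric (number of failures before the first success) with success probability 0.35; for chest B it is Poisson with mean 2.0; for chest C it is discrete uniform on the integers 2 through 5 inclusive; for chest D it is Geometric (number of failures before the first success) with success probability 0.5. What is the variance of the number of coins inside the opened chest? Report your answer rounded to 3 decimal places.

3.327

Per component, A: μ=1.85714, E[X²]=8.7551; B: μ=2, E[X²]=6; C: μ=3.5, E[X²]=13.5; D: μ=1, E[X²]=3.
E[X] = 0.16·1.85714 + 0.19·2 + 0.31·3.5 + 0.34·1 = 2.10214.
E[X²] = 0.16·8.7551 + 0.19·6 + 0.31·13.5 + 0.34·3 = 7.74582.
Var(X) = E[X²] − (E[X])² = 7.74582 − 4.419 = 3.32681.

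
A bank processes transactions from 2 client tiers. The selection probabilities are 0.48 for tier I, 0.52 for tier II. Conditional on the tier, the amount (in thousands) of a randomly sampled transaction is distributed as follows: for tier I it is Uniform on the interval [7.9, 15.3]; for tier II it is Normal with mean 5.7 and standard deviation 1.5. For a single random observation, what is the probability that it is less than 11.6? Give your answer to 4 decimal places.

0.7600

Conditional on each tier, P(X < 11.6): I: 0.5; II: 0.999958.
By total probability, P(X < 11.6) = 0.48·0.5 + 0.52·0.999958 = 0.759978.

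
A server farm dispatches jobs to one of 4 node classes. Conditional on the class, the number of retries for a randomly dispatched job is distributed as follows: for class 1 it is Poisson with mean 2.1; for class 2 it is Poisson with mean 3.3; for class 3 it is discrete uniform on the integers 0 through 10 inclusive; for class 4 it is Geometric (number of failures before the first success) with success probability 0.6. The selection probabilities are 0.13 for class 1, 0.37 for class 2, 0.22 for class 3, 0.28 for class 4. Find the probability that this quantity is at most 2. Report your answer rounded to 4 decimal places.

Conditional on each class, P(X ≤ 2): 1: 0.649631; 2: 0.359426; 3: 0.272727; 4: 0.936.
By total probability, P(X ≤ 2) = 0.13·0.649631 + 0.37·0.359426 + 0.22·0.272727 + 0.28·0.936 = 0.53952.

0.5395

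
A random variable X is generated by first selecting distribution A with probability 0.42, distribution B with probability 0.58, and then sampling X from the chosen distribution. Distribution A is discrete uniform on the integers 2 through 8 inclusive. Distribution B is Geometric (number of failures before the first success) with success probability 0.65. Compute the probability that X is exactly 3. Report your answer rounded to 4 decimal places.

Conditional on each component, P(X = 3): A: 0.142857; B: 0.0278687.
By total probability, P(X = 3) = 0.42·0.142857 + 0.58·0.0278687 = 0.0761639.

0.0762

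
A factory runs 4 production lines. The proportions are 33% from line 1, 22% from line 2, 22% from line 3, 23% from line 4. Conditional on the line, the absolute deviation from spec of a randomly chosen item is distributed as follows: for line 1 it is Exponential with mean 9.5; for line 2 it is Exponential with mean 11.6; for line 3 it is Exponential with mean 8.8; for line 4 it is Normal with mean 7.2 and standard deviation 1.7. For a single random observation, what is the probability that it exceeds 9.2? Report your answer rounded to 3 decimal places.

0.330

Conditional on each line, P(X > 9.2): 1: 0.379682; 2: 0.452438; 3: 0.351532; 4: 0.119703.
By total probability, P(X > 9.2) = 0.33·0.379682 + 0.22·0.452438 + 0.22·0.351532 + 0.23·0.119703 = 0.3297.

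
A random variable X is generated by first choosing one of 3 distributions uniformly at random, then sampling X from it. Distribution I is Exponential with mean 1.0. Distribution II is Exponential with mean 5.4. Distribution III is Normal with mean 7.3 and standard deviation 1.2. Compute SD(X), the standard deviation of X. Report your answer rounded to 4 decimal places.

Per component, I: μ=1, E[X²]=2; II: μ=5.4, E[X²]=58.32; III: μ=7.3, E[X²]=54.73.
E[X] = 0.333333·1 + 0.333333·5.4 + 0.333333·7.3 = 4.56667.
E[X²] = 0.333333·2 + 0.333333·58.32 + 0.333333·54.73 = 38.35.
Var(X) = E[X²] − (E[X])² = 38.35 − 20.8544 = 17.4956.
SD(X) = √17.4956 = 4.18277.

4.1828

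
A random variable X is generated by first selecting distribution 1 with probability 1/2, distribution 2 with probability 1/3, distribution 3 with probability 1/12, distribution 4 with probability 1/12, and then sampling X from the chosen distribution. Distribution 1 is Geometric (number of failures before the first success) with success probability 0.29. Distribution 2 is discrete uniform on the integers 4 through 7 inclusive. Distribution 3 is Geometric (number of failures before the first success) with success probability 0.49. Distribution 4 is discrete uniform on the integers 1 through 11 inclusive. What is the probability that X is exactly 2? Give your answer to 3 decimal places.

Conditional on each component, P(X = 2): 1: 0.146189; 2: 0; 3: 0.127449; 4: 0.0909091.
By total probability, P(X = 2) = 0.5·0.146189 + 0.333333·0 + 0.0833333·0.127449 + 0.0833333·0.0909091 = 0.091291.

0.091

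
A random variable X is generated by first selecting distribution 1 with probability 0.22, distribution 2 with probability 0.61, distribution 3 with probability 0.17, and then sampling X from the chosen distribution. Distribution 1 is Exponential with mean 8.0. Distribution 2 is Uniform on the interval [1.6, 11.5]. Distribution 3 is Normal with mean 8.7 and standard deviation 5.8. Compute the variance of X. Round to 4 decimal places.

25.5608

Per component, 1: μ=8, E[X²]=128; 2: μ=6.55, E[X²]=51.07; 3: μ=8.7, E[X²]=109.33.
E[X] = 0.22·8 + 0.61·6.55 + 0.17·8.7 = 7.2345.
E[X²] = 0.22·128 + 0.61·51.07 + 0.17·109.33 = 77.8988.
Var(X) = E[X²] − (E[X])² = 77.8988 − 52.338 = 25.5608.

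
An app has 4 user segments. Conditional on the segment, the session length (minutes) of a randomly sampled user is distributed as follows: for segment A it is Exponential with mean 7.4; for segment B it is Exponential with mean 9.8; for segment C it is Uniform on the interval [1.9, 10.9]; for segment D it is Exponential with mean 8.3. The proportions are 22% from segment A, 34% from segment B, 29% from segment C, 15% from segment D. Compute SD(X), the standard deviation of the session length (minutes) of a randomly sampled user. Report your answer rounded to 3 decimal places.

7.676

Per component, A: μ=7.4, E[X²]=109.52; B: μ=9.8, E[X²]=192.08; C: μ=6.4, E[X²]=47.71; D: μ=8.3, E[X²]=137.78.
E[X] = 0.22·7.4 + 0.34·9.8 + 0.29·6.4 + 0.15·8.3 = 8.061.
E[X²] = 0.22·109.52 + 0.34·192.08 + 0.29·47.71 + 0.15·137.78 = 123.905.
Var(X) = E[X²] − (E[X])² = 123.905 − 64.9797 = 58.9248.
SD(X) = √58.9248 = 7.67625.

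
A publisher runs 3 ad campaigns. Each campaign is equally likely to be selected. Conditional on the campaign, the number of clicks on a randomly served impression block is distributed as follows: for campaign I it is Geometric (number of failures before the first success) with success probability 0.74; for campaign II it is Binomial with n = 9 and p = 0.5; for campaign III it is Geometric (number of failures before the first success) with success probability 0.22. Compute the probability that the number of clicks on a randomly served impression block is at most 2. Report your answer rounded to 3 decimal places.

0.533

Conditional on each campaign, P(X ≤ 2): I: 0.982424; II: 0.0898438; III: 0.525448.
By total probability, P(X ≤ 2) = 0.333333·0.982424 + 0.333333·0.0898438 + 0.333333·0.525448 = 0.532572.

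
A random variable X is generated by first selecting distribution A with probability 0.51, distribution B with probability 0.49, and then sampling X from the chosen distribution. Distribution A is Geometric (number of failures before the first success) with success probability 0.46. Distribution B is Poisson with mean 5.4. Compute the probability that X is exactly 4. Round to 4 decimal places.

Conditional on each component, P(X = 4): A: 0.0391141; B: 0.16002.
By total probability, P(X = 4) = 0.51·0.0391141 + 0.49·0.16002 = 0.0983578.

0.0984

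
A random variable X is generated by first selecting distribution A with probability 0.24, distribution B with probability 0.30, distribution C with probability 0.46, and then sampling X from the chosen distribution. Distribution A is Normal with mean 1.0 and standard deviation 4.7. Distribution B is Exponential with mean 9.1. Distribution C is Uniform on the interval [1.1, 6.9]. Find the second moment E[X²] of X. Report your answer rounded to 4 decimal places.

63.8771

For each component E[X²] = Var + (mean)², giving A: 23.09; B: 165.62; C: 18.8033.
Overall E[X²] = 0.24·23.09 + 0.3·165.62 + 0.46·18.8033 = 63.8771.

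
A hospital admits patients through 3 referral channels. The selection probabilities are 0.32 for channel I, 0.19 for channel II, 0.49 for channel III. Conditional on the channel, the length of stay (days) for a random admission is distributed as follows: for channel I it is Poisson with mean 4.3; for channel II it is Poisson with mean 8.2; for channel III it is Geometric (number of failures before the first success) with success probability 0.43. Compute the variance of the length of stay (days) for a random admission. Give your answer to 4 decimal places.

Per component, I: μ=4.3, E[X²]=22.79; II: μ=8.2, E[X²]=75.44; III: μ=1.32558, E[X²]=4.83991.
E[X] = 0.32·4.3 + 0.19·8.2 + 0.49·1.32558 = 3.58353.
E[X²] = 0.32·22.79 + 0.19·75.44 + 0.49·4.83991 = 23.998.
Var(X) = E[X²] − (E[X])² = 23.998 − 12.8417 = 11.1562.

11.1562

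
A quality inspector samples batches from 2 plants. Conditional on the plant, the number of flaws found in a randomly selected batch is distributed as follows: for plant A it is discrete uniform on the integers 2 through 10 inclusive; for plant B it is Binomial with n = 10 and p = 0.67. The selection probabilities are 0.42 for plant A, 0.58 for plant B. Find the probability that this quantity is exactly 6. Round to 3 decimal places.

Conditional on each plant, P(X = 6): A: 0.111111; B: 0.225281.
By total probability, P(X = 6) = 0.42·0.111111 + 0.58·0.225281 = 0.177329.

0.177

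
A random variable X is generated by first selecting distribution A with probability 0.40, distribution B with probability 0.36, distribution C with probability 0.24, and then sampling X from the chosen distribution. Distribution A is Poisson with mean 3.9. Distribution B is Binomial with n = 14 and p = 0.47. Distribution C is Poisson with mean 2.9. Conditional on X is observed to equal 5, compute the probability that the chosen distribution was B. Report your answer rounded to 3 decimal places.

0.395

Likelihoods P(X=5 | ·): A: 0.152193; B: 0.151508; C: 0.0940491.
Posterior ∝ prior × likelihood. Numerator for B: 0.36·0.151508 = 0.054543.
Normalizing constant: 0.4·0.152193 + 0.36·0.151508 + 0.24·0.0940491 = 0.137992.
P(B | observation) = 0.054543 / 0.137992 = 0.395262.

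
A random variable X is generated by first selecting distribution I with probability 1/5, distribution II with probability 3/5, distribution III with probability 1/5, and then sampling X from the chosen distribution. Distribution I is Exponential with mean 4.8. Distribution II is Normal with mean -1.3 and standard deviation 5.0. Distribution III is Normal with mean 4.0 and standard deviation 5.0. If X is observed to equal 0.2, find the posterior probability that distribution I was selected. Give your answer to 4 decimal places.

Likelihoods f(0.2 | ·): I: 0.199831; II: 0.0762776; III: 0.0597745.
Posterior ∝ prior × likelihood. Numerator for I: 0.2·0.199831 = 0.0399662.
Normalizing constant: 0.2·0.199831 + 0.6·0.0762776 + 0.2·0.0597745 = 0.0976877.
P(I | observation) = 0.0399662 / 0.0976877 = 0.409123.

0.4091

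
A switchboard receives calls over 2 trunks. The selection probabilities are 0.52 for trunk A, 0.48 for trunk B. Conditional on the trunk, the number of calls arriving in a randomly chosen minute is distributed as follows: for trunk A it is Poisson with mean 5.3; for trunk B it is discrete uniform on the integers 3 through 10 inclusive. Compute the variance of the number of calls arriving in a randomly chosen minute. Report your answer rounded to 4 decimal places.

5.6354

Per component, A: μ=5.3, E[X²]=33.39; B: μ=6.5, E[X²]=47.5.
E[X] = 0.52·5.3 + 0.48·6.5 = 5.876.
E[X²] = 0.52·33.39 + 0.48·47.5 = 40.1628.
Var(X) = E[X²] − (E[X])² = 40.1628 − 34.5274 = 5.63542.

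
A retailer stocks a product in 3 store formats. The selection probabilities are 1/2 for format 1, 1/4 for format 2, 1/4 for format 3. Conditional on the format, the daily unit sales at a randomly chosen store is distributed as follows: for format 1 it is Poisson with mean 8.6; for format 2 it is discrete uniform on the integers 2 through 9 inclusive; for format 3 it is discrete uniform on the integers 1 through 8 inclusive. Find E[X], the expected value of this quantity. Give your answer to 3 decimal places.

6.800

Component means — 1: 8.6; 2: 5.5; 3: 4.5.
E[X] = 0.5·8.6 + 0.25·5.5 + 0.25·4.5 = 6.8.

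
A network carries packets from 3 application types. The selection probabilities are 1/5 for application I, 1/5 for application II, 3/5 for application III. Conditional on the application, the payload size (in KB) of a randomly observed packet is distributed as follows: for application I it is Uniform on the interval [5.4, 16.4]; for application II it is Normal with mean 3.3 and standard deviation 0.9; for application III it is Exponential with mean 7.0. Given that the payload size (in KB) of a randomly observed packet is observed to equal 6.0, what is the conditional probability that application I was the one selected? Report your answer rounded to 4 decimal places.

0.3274

Likelihoods f(6.0 | ·): I: 0.0909091; II: 0.00492428; III: 0.0606247.
Posterior ∝ prior × likelihood. Numerator for I: 0.2·0.0909091 = 0.0181818.
Normalizing constant: 0.2·0.0909091 + 0.2·0.00492428 + 0.6·0.0606247 = 0.0555415.
P(I | observation) = 0.0181818 / 0.0555415 = 0.327356.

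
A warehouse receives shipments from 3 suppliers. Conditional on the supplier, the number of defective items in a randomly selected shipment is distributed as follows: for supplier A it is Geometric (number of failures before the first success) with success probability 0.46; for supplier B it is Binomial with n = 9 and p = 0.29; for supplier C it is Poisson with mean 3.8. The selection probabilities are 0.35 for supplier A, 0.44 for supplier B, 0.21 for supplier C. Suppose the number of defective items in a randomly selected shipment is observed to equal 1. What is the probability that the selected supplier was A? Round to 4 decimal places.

Likelihoods P(X=1 | ·): A: 0.2484; B: 0.168542; C: 0.0850089.
Posterior ∝ prior × likelihood. Numerator for A: 0.35·0.2484 = 0.08694.
Normalizing constant: 0.35·0.2484 + 0.44·0.168542 + 0.21·0.0850089 = 0.17895.
P(A | observation) = 0.08694 / 0.17895 = 0.485833.

0.4858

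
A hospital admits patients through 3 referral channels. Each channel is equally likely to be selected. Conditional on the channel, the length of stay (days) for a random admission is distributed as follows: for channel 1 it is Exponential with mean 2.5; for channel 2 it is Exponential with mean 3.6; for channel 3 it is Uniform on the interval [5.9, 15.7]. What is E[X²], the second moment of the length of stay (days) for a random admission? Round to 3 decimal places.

54.354

For each component E[X²] = Var + (mean)², giving 1: 12.5; 2: 25.92; 3: 124.643.
Overall E[X²] = 0.333333·12.5 + 0.333333·25.92 + 0.333333·124.643 = 54.3544.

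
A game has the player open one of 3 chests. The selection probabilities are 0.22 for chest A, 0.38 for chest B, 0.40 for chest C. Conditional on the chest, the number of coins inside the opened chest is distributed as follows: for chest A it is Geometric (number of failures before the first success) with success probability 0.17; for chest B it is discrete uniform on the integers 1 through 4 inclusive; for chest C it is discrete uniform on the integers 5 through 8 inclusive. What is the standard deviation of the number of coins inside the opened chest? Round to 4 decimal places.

Per component, A: μ=4.88235, E[X²]=52.5571; B: μ=2.5, E[X²]=7.5; C: μ=6.5, E[X²]=43.5.
E[X] = 0.22·4.88235 + 0.38·2.5 + 0.4·6.5 = 4.62412.
E[X²] = 0.22·52.5571 + 0.38·7.5 + 0.4·43.5 = 31.8126.
Var(X) = E[X²] − (E[X])² = 31.8126 − 21.3825 = 10.4301.
SD(X) = √10.4301 = 3.22957.

3.2296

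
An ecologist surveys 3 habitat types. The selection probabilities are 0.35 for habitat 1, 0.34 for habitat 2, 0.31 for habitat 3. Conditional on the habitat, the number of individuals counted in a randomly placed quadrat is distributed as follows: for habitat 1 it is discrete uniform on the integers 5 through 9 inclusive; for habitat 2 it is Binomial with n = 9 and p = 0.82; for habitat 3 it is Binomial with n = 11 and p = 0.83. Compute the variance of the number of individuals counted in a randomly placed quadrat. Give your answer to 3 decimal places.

Per component, 1: μ=7, E[X²]=51; 2: μ=7.38, E[X²]=55.7928; 3: μ=9.13, E[X²]=84.909.
E[X] = 0.35·7 + 0.34·7.38 + 0.31·9.13 = 7.7895.
E[X²] = 0.35·51 + 0.34·55.7928 + 0.31·84.909 = 63.1413.
Var(X) = E[X²] − (E[X])² = 63.1413 − 60.6763 = 2.46503.

2.465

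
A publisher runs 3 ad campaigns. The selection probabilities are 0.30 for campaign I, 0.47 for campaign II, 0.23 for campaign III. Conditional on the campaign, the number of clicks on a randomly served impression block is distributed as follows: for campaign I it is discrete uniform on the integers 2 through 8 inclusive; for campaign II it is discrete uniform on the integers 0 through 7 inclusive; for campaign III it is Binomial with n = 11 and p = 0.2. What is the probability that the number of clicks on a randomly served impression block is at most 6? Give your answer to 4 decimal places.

Conditional on each campaign, P(X ≤ 6): I: 0.714286; II: 0.875; III: 0.998035.
By total probability, P(X ≤ 6) = 0.3·0.714286 + 0.47·0.875 + 0.23·0.998035 = 0.855084.

0.8551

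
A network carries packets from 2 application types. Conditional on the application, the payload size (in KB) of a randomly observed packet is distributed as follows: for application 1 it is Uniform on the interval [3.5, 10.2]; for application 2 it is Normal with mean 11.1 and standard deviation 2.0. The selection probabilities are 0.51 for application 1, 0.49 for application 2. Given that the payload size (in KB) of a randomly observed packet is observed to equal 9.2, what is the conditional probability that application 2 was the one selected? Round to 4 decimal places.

0.4499

Likelihoods f(9.2 | ·): 1: 0.149254; 2: 0.12703.
Posterior ∝ prior × likelihood. Numerator for 2: 0.49·0.12703 = 0.0622445.
Normalizing constant: 0.51·0.149254 + 0.49·0.12703 = 0.138364.
P(2 | observation) = 0.0622445 / 0.138364 = 0.449861.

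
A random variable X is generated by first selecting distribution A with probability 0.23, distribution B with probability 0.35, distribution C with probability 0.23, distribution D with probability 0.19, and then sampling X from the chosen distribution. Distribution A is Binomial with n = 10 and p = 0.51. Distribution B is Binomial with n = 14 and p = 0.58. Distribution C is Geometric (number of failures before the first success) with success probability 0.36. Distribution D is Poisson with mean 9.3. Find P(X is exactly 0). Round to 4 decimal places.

Conditional on each component, P(X = 0): A: 0.000797923; B: 5.31484e-06; C: 0.36; D: 9.14242e-05.
By total probability, P(X = 0) = 0.23·0.000797923 + 0.35·5.31484e-06 + 0.23·0.36 + 0.19·9.14242e-05 = 0.0830028.

0.0830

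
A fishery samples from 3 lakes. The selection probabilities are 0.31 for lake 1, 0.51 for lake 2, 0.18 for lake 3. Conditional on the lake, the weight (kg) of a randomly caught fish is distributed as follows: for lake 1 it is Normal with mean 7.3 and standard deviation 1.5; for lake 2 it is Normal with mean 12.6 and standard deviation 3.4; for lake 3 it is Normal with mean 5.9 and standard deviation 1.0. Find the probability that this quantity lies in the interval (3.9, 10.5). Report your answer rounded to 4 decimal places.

0.6114

Conditional on each lake, P(3.9 < X < 10.5): 1: 0.971846; 2: 0.263153; 3: 0.977248.
By total probability, P(3.9 < X < 10.5) = 0.31·0.971846 + 0.51·0.263153 + 0.18·0.977248 = 0.611385.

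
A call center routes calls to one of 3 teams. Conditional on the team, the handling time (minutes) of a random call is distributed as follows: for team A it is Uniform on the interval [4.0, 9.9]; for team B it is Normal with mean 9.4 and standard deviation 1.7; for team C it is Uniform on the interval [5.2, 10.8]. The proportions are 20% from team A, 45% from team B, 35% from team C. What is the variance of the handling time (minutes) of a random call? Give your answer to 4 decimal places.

3.7214

Per component, A: μ=6.95, E[X²]=51.2033; B: μ=9.4, E[X²]=91.25; C: μ=8, E[X²]=66.6133.
E[X] = 0.2·6.95 + 0.45·9.4 + 0.35·8 = 8.42.
E[X²] = 0.2·51.2033 + 0.45·91.25 + 0.35·66.6133 = 74.6178.
Var(X) = E[X²] − (E[X])² = 74.6178 − 70.8964 = 3.72143.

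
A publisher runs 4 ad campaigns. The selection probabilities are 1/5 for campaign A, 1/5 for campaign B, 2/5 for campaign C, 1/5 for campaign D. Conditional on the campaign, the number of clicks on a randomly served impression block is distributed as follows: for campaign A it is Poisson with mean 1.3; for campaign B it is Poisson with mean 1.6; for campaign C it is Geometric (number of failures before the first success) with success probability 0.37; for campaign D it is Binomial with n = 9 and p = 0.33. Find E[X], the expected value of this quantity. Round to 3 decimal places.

1.855

Component means — A: 1.3; B: 1.6; C: 1.7027; D: 2.97.
E[X] = 0.2·1.3 + 0.2·1.6 + 0.4·1.7027 + 0.2·2.97 = 1.85508.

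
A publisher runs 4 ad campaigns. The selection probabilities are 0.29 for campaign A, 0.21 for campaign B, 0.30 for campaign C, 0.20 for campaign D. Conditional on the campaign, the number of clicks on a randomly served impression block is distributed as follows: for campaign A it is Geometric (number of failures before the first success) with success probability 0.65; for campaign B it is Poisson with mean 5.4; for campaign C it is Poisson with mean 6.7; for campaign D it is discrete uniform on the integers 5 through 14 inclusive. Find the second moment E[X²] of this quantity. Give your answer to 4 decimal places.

For each component E[X²] = Var + (mean)², giving A: 1.11834; B: 34.56; C: 51.59; D: 98.5.
Overall E[X²] = 0.29·1.11834 + 0.21·34.56 + 0.3·51.59 + 0.2·98.5 = 42.7589.

42.7589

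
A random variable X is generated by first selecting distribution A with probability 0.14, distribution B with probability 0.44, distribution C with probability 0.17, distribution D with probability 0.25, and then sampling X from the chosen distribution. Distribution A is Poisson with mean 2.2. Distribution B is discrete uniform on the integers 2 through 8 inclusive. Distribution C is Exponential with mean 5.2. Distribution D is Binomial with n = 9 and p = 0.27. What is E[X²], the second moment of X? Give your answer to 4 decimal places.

24.8589

For each component E[X²] = Var + (mean)², giving A: 7.04; B: 29; C: 54.08; D: 7.6788.
Overall E[X²] = 0.14·7.04 + 0.44·29 + 0.17·54.08 + 0.25·7.6788 = 24.8589.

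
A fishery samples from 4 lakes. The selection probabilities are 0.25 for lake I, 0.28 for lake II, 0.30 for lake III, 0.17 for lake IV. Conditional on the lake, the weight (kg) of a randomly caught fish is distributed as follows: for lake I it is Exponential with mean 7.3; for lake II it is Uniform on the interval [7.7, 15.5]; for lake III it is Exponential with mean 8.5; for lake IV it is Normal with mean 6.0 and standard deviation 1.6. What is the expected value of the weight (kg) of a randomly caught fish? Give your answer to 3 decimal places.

8.643

Component means — I: 7.3; II: 11.6; III: 8.5; IV: 6.
E[X] = 0.25·7.3 + 0.28·11.6 + 0.3·8.5 + 0.17·6 = 8.643.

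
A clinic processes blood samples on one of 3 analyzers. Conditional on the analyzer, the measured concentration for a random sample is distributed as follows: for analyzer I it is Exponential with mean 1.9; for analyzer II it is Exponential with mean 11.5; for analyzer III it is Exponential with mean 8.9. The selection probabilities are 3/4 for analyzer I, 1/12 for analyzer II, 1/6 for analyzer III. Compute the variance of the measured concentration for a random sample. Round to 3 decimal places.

Per component, I: μ=1.9, E[X²]=7.22; II: μ=11.5, E[X²]=264.5; III: μ=8.9, E[X²]=158.42.
E[X] = 0.75·1.9 + 0.0833333·11.5 + 0.166667·8.9 = 3.86667.
E[X²] = 0.75·7.22 + 0.0833333·264.5 + 0.166667·158.42 = 53.86.
Var(X) = E[X²] − (E[X])² = 53.86 − 14.9511 = 38.9089.

38.909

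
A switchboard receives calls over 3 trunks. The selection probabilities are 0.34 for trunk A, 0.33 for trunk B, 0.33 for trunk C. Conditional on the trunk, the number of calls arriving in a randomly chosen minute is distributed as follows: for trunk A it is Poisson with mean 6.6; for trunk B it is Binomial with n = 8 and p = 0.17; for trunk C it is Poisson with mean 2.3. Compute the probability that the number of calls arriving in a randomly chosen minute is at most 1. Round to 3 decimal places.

0.309

Conditional on each trunk, P(X ≤ 1): A: 0.0103388; B: 0.59428; C: 0.330854.
By total probability, P(X ≤ 1) = 0.34·0.0103388 + 0.33·0.59428 + 0.33·0.330854 = 0.308809.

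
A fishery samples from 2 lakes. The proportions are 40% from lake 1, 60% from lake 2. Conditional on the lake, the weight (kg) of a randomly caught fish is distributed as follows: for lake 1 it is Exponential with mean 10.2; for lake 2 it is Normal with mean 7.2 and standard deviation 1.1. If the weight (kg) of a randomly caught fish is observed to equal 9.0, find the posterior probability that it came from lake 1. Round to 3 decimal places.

0.221

Likelihoods f(9.0 | ·): 1: 0.0405694; 2: 0.0950748.
Posterior ∝ prior × likelihood. Numerator for 1: 0.4·0.0405694 = 0.0162278.
Normalizing constant: 0.4·0.0405694 + 0.6·0.0950748 = 0.0732726.
P(1 | observation) = 0.0162278 / 0.0732726 = 0.221471.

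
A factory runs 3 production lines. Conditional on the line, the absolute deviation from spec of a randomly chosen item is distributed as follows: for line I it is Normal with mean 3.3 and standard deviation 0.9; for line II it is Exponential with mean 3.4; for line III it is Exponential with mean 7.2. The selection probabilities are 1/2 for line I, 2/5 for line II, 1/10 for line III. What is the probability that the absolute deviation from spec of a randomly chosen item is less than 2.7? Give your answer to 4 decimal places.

Conditional on each line, P(X < 2.7): I: 0.252493; II: 0.54802; III: 0.312711.
By total probability, P(X < 2.7) = 0.5·0.252493 + 0.4·0.54802 + 0.1·0.312711 = 0.376725.

0.3767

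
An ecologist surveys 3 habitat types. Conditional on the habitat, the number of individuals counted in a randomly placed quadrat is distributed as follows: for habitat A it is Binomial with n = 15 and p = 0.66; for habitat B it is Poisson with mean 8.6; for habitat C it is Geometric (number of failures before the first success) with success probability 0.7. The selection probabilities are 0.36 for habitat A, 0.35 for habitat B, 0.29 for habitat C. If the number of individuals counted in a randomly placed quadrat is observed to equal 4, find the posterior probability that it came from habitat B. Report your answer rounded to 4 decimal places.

0.8647

Likelihoods P(X=4 | ·): A: 0.00181793; B: 0.0419614; C: 0.00567.
Posterior ∝ prior × likelihood. Numerator for B: 0.35·0.0419614 = 0.0146865.
Normalizing constant: 0.36·0.00181793 + 0.35·0.0419614 + 0.29·0.00567 = 0.0169852.
P(B | observation) = 0.0146865 / 0.0169852 = 0.864662.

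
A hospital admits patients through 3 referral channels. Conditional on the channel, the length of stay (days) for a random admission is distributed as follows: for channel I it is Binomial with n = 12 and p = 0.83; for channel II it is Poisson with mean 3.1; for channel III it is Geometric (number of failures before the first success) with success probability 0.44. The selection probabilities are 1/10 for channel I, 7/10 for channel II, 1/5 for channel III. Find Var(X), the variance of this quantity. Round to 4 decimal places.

8.1888

Per component, I: μ=9.96, E[X²]=100.895; II: μ=3.1, E[X²]=12.71; III: μ=1.27273, E[X²]=4.5124.
E[X] = 0.1·9.96 + 0.7·3.1 + 0.2·1.27273 = 3.42055.
E[X²] = 0.1·100.895 + 0.7·12.71 + 0.2·4.5124 = 19.889.
Var(X) = E[X²] − (E[X])² = 19.889 − 11.7001 = 8.18883.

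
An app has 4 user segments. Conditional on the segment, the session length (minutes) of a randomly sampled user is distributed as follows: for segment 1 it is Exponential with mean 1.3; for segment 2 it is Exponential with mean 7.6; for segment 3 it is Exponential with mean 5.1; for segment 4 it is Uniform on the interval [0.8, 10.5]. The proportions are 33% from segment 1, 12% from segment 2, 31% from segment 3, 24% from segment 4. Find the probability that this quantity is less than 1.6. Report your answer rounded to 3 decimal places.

0.360

Conditional on each segment, P(X < 1.6): 1: 0.707932; 2: 0.189842; 3: 0.26928; 4: 0.0824742.
By total probability, P(X < 1.6) = 0.33·0.707932 + 0.12·0.189842 + 0.31·0.26928 + 0.24·0.0824742 = 0.359669.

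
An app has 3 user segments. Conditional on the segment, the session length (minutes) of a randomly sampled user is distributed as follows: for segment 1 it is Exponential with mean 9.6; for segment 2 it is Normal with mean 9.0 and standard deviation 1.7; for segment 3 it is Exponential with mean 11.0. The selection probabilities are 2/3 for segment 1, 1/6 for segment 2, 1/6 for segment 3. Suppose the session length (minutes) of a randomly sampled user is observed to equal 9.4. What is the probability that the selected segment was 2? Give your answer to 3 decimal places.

0.539

Likelihoods f(9.4 | ·): 1: 0.0391275; 2: 0.228265; 3: 0.0386797.
Posterior ∝ prior × likelihood. Numerator for 2: 0.166667·0.228265 = 0.0380442.
Normalizing constant: 0.666667·0.0391275 + 0.166667·0.228265 + 0.166667·0.0386797 = 0.0705758.
P(2 | observation) = 0.0380442 / 0.0705758 = 0.539054.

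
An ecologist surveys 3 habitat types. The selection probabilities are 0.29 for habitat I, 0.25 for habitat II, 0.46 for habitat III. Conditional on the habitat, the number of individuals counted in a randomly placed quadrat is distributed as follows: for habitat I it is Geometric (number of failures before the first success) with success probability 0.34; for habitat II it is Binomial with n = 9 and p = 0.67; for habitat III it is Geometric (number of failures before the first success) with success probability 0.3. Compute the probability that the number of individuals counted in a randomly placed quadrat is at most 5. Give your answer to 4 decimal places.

Conditional on each habitat, P(X ≤ 5): I: 0.917346; II: 0.34152; III: 0.882351.
By total probability, P(X ≤ 5) = 0.29·0.917346 + 0.25·0.34152 + 0.46·0.882351 = 0.757292.

0.7573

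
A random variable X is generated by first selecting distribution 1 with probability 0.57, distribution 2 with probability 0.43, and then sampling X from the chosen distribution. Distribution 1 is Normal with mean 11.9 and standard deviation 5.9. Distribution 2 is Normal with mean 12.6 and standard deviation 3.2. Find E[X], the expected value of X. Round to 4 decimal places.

Component means — 1: 11.9; 2: 12.6.
E[X] = 0.57·11.9 + 0.43·12.6 = 12.201.

12.2010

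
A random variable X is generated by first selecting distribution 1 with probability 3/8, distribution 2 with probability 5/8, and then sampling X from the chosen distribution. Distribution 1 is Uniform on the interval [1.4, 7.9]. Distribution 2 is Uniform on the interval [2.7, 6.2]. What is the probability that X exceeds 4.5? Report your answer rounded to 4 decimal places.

0.4997

Conditional on each component, P(X > 4.5): 1: 0.523077; 2: 0.485714.
By total probability, P(X > 4.5) = 0.375·0.523077 + 0.625·0.485714 = 0.499725.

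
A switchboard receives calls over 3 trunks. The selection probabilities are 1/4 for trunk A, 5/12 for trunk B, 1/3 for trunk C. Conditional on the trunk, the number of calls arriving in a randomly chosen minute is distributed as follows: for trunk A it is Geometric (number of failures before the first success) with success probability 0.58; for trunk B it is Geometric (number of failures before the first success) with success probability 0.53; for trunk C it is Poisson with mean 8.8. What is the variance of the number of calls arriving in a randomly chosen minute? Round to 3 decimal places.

Per component, A: μ=0.724138, E[X²]=1.77289; B: μ=0.886792, E[X²]=2.45959; C: μ=8.8, E[X²]=86.24.
E[X] = 0.25·0.724138 + 0.416667·0.886792 + 0.333333·8.8 = 3.48386.
E[X²] = 0.25·1.77289 + 0.416667·2.45959 + 0.333333·86.24 = 30.2147.
Var(X) = E[X²] − (E[X])² = 30.2147 − 12.1373 = 18.0774.

18.077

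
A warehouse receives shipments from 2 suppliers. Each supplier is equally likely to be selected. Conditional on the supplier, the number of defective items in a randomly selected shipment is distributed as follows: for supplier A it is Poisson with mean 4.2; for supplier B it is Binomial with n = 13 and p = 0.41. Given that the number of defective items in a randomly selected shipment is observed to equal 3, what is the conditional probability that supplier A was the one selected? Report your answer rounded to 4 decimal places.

Likelihoods P(X=3 | ·): A: 0.185165; B: 0.100748.
Posterior ∝ prior × likelihood. Numerator for A: 0.5·0.185165 = 0.0925827.
Normalizing constant: 0.5·0.185165 + 0.5·0.100748 = 0.142957.
P(A | observation) = 0.0925827 / 0.142957 = 0.647627.

0.6476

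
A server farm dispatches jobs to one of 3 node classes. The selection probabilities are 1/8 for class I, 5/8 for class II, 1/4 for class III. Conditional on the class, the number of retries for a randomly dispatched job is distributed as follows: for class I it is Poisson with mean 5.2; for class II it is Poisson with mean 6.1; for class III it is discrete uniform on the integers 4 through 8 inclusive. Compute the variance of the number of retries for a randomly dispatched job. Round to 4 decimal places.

Per component, I: μ=5.2, E[X²]=32.24; II: μ=6.1, E[X²]=43.31; III: μ=6, E[X²]=38.
E[X] = 0.125·5.2 + 0.625·6.1 + 0.25·6 = 5.9625.
E[X²] = 0.125·32.24 + 0.625·43.31 + 0.25·38 = 40.5987.
Var(X) = E[X²] − (E[X])² = 40.5987 − 35.5514 = 5.04734.

5.0473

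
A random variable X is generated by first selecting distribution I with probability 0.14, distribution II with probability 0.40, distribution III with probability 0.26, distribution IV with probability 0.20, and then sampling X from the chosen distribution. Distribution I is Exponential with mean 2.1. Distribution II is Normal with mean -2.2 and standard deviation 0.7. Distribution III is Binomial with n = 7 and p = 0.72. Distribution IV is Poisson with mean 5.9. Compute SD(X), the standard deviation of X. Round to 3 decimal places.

3.854

Per component, I: μ=2.1, E[X²]=8.82; II: μ=-2.2, E[X²]=5.33; III: μ=5.04, E[X²]=26.8128; IV: μ=5.9, E[X²]=40.71.
E[X] = 0.14·2.1 + 0.4·-2.2 + 0.26·5.04 + 0.2·5.9 = 1.9044.
E[X²] = 0.14·8.82 + 0.4·5.33 + 0.26·26.8128 + 0.2·40.71 = 18.4801.
Var(X) = E[X²] − (E[X])² = 18.4801 − 3.62674 = 14.8534.
SD(X) = √14.8534 = 3.85401.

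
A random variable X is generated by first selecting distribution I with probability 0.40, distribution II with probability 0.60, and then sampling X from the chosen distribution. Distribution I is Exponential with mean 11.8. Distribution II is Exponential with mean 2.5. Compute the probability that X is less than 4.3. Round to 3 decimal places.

Conditional on each component, P(X < 4.3): I: 0.305391; II: 0.820934.
By total probability, P(X < 4.3) = 0.4·0.305391 + 0.6·0.820934 = 0.614717.

0.615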